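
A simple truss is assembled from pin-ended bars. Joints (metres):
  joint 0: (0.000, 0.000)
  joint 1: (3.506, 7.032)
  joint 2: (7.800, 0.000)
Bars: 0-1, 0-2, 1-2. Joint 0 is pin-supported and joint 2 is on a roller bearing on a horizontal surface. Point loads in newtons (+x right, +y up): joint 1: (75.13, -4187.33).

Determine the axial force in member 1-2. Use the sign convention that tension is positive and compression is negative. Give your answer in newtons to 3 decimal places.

-2284.676

N=3 nodes, M=3 members, R=3 reactions → 2N=6, M+R=6
member 0 (0-1): L=7.8575, (cx,cy)=(0.4462,0.8949)
member 1 (0-2): L=7.8000, (cx,cy)=(1.0000,0.0000)
member 2 (1-2): L=8.2394, (cx,cy)=(0.5212,-0.8535)
solve A·x = −loads:
  F[0-1] = -2500.1196 N (compression)
  F[0-2] = +1190.6713 N (tension)
  F[1-2] = -2284.6761 N (compression)
  Rx@0 = -75.1300 N
  Ry@0 = +2237.4463 N
  Ry@2 = +1949.8837 N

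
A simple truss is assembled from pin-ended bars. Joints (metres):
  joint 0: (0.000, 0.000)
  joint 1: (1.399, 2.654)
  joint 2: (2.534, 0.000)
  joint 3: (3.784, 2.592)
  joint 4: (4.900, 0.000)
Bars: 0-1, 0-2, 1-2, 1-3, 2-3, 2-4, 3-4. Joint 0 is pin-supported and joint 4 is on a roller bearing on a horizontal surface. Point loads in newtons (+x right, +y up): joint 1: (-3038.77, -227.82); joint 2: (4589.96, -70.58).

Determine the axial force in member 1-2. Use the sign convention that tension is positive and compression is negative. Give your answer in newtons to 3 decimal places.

N=5 nodes, M=7 members, R=3 reactions → 2N=10, M+R=10
member 0 (0-1): L=3.0002, (cx,cy)=(0.4663,0.8846)
member 1 (0-2): L=2.5340, (cx,cy)=(1.0000,0.0000)
member 2 (1-2): L=2.8865, (cx,cy)=(0.3932,-0.9194)
member 3 (1-3): L=2.3858, (cx,cy)=(0.9997,-0.0260)
member 4 (2-3): L=2.8777, (cx,cy)=(0.4344,0.9007)
member 5 (2-4): L=2.3660, (cx,cy)=(1.0000,0.0000)
member 6 (3-4): L=2.8220, (cx,cy)=(0.3955,-0.9185)
solve A·x = −loads:
  F[0-1] = -2083.0965 N (compression)
  F[0-2] = +2522.5579 N (tension)
  F[1-2] = +1717.0490 N (tension)
  F[1-3] = +1392.7144 N (tension)
  F[2-3] = -1674.3752 N (compression)
  F[2-4] = -664.9294 N (compression)
  F[3-4] = +1681.4145 N (tension)
  Rx@0 = -1551.1900 N
  Ry@0 = +1842.7522 N
  Ry@4 = -1544.3522 N

1717.049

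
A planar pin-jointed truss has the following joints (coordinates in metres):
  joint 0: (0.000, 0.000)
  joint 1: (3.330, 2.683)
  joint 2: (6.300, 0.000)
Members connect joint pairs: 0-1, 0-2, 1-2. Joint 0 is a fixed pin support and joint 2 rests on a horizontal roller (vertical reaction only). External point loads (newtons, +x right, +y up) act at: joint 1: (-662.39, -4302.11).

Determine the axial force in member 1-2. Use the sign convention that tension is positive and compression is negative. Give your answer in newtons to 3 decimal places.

-2971.427

N=3 nodes, M=3 members, R=3 reactions → 2N=6, M+R=6
member 0 (0-1): L=4.2764, (cx,cy)=(0.7787,0.6274)
member 1 (0-2): L=6.3000, (cx,cy)=(1.0000,0.0000)
member 2 (1-2): L=4.0024, (cx,cy)=(0.7421,-0.6703)
solve A·x = −loads:
  F[0-1] = -3682.2282 N (compression)
  F[0-2] = +2204.9493 N (tension)
  F[1-2] = -2971.4274 N (compression)
  Rx@0 = +662.3900 N
  Ry@0 = +2310.2316 N
  Ry@2 = +1991.8784 N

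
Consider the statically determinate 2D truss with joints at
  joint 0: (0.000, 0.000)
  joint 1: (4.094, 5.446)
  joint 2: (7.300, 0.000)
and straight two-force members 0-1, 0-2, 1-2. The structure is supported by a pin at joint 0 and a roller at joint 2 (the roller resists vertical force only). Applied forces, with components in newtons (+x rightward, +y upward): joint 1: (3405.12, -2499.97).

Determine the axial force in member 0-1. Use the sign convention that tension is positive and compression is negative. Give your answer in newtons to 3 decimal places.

N=3 nodes, M=3 members, R=3 reactions → 2N=6, M+R=6
member 0 (0-1): L=6.8132, (cx,cy)=(0.6009,0.7993)
member 1 (0-2): L=7.3000, (cx,cy)=(1.0000,0.0000)
member 2 (1-2): L=6.3196, (cx,cy)=(0.5073,-0.8618)
solve A·x = −loads:
  F[0-1] = +1804.4868 N (tension)
  F[0-2] = +2320.8183 N (tension)
  F[1-2] = -4574.7489 N (compression)
  Rx@0 = -3405.1200 N
  Ry@0 = -1442.3808 N
  Ry@2 = +3942.3508 N

1804.487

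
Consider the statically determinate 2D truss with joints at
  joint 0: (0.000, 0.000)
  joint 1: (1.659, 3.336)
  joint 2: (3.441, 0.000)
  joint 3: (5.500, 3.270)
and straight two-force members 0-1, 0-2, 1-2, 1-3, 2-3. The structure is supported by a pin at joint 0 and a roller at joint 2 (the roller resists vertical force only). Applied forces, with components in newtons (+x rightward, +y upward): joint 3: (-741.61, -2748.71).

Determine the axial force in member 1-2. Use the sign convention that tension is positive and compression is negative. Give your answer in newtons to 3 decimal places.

-1084.765

N=4 nodes, M=5 members, R=3 reactions → 2N=8, M+R=8
member 0 (0-1): L=3.7257, (cx,cy)=(0.4453,0.8954)
member 1 (0-2): L=3.4410, (cx,cy)=(1.0000,0.0000)
member 2 (1-2): L=3.7821, (cx,cy)=(0.4712,-0.8820)
member 3 (1-3): L=3.8416, (cx,cy)=(0.9999,-0.0172)
member 4 (2-3): L=3.8642, (cx,cy)=(0.5328,0.8462)
solve A·x = −loads:
  F[0-1] = +1049.8168 N (tension)
  F[0-2] = -1209.0725 N (compression)
  F[1-2] = -1084.7646 N (compression)
  F[1-3] = +978.7095 N (tension)
  F[2-3] = -3228.3516 N (compression)
  Rx@0 = +741.6100 N
  Ry@0 = -939.9969 N
  Ry@2 = +3688.7069 N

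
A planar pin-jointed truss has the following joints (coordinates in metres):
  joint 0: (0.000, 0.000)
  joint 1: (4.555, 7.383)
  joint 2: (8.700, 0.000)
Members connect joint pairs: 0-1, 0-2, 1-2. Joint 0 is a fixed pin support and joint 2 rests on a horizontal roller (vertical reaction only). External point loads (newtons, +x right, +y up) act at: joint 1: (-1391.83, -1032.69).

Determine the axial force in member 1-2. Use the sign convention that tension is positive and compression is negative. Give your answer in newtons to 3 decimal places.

734.490

N=3 nodes, M=3 members, R=3 reactions → 2N=6, M+R=6
member 0 (0-1): L=8.6751, (cx,cy)=(0.5251,0.8511)
member 1 (0-2): L=8.7000, (cx,cy)=(1.0000,0.0000)
member 2 (1-2): L=8.4670, (cx,cy)=(0.4895,-0.8720)
solve A·x = −loads:
  F[0-1] = -1965.9566 N (compression)
  F[0-2] = -359.5686 N (compression)
  F[1-2] = +734.4897 N (tension)
  Rx@0 = +1391.8300 N
  Ry@0 = +1673.1472 N
  Ry@2 = -640.4572 N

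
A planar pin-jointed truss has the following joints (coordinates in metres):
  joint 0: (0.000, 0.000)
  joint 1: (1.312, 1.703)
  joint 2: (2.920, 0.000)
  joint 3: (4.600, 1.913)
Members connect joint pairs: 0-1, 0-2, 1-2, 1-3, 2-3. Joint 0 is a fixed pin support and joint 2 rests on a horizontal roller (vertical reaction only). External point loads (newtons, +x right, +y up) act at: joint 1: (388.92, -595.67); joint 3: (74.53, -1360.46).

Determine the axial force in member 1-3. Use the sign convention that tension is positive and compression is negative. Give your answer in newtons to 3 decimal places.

1347.453

N=4 nodes, M=5 members, R=3 reactions → 2N=8, M+R=8
member 0 (0-1): L=2.1498, (cx,cy)=(0.6103,0.7922)
member 1 (0-2): L=2.9200, (cx,cy)=(1.0000,0.0000)
member 2 (1-2): L=2.3422, (cx,cy)=(0.6865,-0.7271)
member 3 (1-3): L=3.2947, (cx,cy)=(0.9980,0.0637)
member 4 (2-3): L=2.5460, (cx,cy)=(0.6599,0.7514)
solve A·x = −loads:
  F[0-1] = +921.9650 N (tension)
  F[0-2] = -99.2207 N (compression)
  F[1-2] = -1705.6096 N (compression)
  F[1-3] = +1347.4526 N (tension)
  F[2-3] = -1924.9098 N (compression)
  Rx@0 = -463.4500 N
  Ry@0 = -730.3569 N
  Ry@2 = +2686.4869 N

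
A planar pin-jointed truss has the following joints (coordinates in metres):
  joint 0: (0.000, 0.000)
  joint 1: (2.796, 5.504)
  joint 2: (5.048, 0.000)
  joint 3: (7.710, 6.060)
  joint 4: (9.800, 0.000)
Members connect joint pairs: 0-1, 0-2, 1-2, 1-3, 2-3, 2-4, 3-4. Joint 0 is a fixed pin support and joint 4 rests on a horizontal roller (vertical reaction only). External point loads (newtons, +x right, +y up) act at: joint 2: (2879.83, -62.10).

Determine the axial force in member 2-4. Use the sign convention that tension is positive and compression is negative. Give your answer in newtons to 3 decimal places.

11.032

N=5 nodes, M=7 members, R=3 reactions → 2N=10, M+R=10
member 0 (0-1): L=6.1735, (cx,cy)=(0.4529,0.8916)
member 1 (0-2): L=5.0480, (cx,cy)=(1.0000,0.0000)
member 2 (1-2): L=5.9469, (cx,cy)=(0.3787,-0.9255)
member 3 (1-3): L=4.9454, (cx,cy)=(0.9937,0.1124)
member 4 (2-3): L=6.6189, (cx,cy)=(0.4022,0.9156)
member 5 (2-4): L=4.7520, (cx,cy)=(1.0000,0.0000)
member 6 (3-4): L=6.4103, (cx,cy)=(0.3260,-0.9454)
solve A·x = −loads:
  F[0-1] = -33.7748 N (compression)
  F[0-2] = +2895.1268 N (tension)
  F[1-2] = +29.3083 N (tension)
  F[1-3] = -26.5639 N (compression)
  F[2-3] = +38.2000 N (tension)
  F[2-4] = +11.0321 N (tension)
  F[3-4] = -33.8368 N (compression)
  Rx@0 = -2879.8300 N
  Ry@0 = +30.1122 N
  Ry@4 = +31.9878 N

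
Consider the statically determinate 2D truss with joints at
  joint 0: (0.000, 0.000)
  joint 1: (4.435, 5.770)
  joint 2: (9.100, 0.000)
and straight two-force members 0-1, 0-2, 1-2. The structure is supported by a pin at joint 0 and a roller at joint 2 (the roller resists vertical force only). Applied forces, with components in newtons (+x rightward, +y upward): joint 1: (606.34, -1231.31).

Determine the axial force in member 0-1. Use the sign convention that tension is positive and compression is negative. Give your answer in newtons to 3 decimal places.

-311.225

N=3 nodes, M=3 members, R=3 reactions → 2N=6, M+R=6
member 0 (0-1): L=7.2775, (cx,cy)=(0.6094,0.7929)
member 1 (0-2): L=9.1000, (cx,cy)=(1.0000,0.0000)
member 2 (1-2): L=7.4199, (cx,cy)=(0.6287,-0.7776)
solve A·x = −loads:
  F[0-1] = -311.2251 N (compression)
  F[0-2] = +796.0043 N (tension)
  F[1-2] = -1266.0843 N (compression)
  Rx@0 = -606.3400 N
  Ry@0 = +246.7560 N
  Ry@2 = +984.5540 N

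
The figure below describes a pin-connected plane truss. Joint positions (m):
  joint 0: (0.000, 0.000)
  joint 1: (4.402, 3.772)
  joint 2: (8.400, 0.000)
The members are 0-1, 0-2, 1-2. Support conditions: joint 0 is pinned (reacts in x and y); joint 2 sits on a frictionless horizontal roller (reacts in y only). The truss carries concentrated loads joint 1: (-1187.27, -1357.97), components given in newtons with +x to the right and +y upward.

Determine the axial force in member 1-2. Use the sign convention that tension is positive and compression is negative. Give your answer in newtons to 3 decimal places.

N=3 nodes, M=3 members, R=3 reactions → 2N=6, M+R=6
member 0 (0-1): L=5.7970, (cx,cy)=(0.7594,0.6507)
member 1 (0-2): L=8.4000, (cx,cy)=(1.0000,0.0000)
member 2 (1-2): L=5.4965, (cx,cy)=(0.7274,-0.6862)
solve A·x = −loads:
  F[0-1] = -1812.6790 N (compression)
  F[0-2] = +189.1950 N (tension)
  F[1-2] = -260.1097 N (compression)
  Rx@0 = +1187.2700 N
  Ry@0 = +1179.4698 N
  Ry@2 = +178.5002 N

-260.110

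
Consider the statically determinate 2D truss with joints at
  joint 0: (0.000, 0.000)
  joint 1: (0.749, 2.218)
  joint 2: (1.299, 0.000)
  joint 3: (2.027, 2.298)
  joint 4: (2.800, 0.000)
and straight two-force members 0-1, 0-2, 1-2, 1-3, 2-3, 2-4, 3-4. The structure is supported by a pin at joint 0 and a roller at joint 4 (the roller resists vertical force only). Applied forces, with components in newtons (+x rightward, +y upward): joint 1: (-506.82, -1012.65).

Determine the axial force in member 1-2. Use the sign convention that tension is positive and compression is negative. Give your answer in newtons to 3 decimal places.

140.158

N=5 nodes, M=7 members, R=3 reactions → 2N=10, M+R=10
member 0 (0-1): L=2.3411, (cx,cy)=(0.3199,0.9474)
member 1 (0-2): L=1.2990, (cx,cy)=(1.0000,0.0000)
member 2 (1-2): L=2.2852, (cx,cy)=(0.2407,-0.9706)
member 3 (1-3): L=1.2805, (cx,cy)=(0.9980,0.0625)
member 4 (2-3): L=2.4106, (cx,cy)=(0.3020,0.9533)
member 5 (2-4): L=1.5010, (cx,cy)=(1.0000,0.0000)
member 6 (3-4): L=2.4245, (cx,cy)=(0.3188,-0.9478)
solve A·x = −loads:
  F[0-1] = -1206.6656 N (compression)
  F[0-2] = -120.7574 N (compression)
  F[1-2] = +140.1575 N (tension)
  F[1-3] = +87.1944 N (tension)
  F[2-3] = -142.7007 N (compression)
  F[2-4] = -43.9278 N (compression)
  F[3-4] = +137.7802 N (tension)
  Rx@0 = +506.8200 N
  Ry@0 = +1143.2400 N
  Ry@4 = -130.5900 N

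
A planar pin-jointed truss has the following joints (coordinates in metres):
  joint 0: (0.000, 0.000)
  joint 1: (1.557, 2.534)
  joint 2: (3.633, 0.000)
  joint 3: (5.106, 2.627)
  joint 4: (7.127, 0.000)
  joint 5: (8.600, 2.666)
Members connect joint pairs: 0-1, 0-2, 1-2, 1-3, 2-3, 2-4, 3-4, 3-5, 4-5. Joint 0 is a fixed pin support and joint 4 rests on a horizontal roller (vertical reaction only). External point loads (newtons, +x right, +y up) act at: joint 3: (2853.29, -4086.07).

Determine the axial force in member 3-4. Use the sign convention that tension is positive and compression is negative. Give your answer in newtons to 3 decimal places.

-5020.378

N=6 nodes, M=9 members, R=3 reactions → 2N=12, M+R=12
member 0 (0-1): L=2.9741, (cx,cy)=(0.5235,0.8520)
member 1 (0-2): L=3.6330, (cx,cy)=(1.0000,0.0000)
member 2 (1-2): L=3.2758, (cx,cy)=(0.6337,-0.7735)
member 3 (1-3): L=3.5502, (cx,cy)=(0.9997,0.0262)
member 4 (2-3): L=3.0118, (cx,cy)=(0.4891,0.8722)
member 5 (2-4): L=3.4940, (cx,cy)=(1.0000,0.0000)
member 6 (3-4): L=3.3144, (cx,cy)=(0.6098,-0.7926)
member 7 (3-5): L=3.4942, (cx,cy)=(0.9999,0.0112)
member 8 (4-5): L=3.0459, (cx,cy)=(0.4836,0.8753)
solve A·x = −loads:
  F[0-1] = -125.5459 N (compression)
  F[0-2] = +2919.0153 N (tension)
  F[1-2] = +133.1950 N (tension)
  F[1-3] = -150.1873 N (compression)
  F[2-3] = -118.1245 N (compression)
  F[2-4] = +3061.1979 N (tension)
  F[3-4] = -5020.3777 N (compression)
  F[3-5] = -0.0000 N (compression)
  F[4-5] = +0.0000 N (tension)
  Rx@0 = -2853.2900 N
  Ry@0 = +106.9671 N
  Ry@4 = +3979.1029 N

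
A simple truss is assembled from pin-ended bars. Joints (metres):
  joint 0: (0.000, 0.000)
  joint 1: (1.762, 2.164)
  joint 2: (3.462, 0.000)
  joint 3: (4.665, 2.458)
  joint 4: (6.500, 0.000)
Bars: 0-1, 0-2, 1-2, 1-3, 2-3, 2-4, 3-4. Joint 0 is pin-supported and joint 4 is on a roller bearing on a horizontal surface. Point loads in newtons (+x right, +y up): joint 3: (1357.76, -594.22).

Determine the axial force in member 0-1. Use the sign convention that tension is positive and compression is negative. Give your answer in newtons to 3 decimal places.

N=5 nodes, M=7 members, R=3 reactions → 2N=10, M+R=10
member 0 (0-1): L=2.7906, (cx,cy)=(0.6314,0.7755)
member 1 (0-2): L=3.4620, (cx,cy)=(1.0000,0.0000)
member 2 (1-2): L=2.7519, (cx,cy)=(0.6178,-0.7864)
member 3 (1-3): L=2.9178, (cx,cy)=(0.9949,0.1008)
member 4 (2-3): L=2.7366, (cx,cy)=(0.4396,0.8982)
member 5 (2-4): L=3.0380, (cx,cy)=(1.0000,0.0000)
member 6 (3-4): L=3.0674, (cx,cy)=(0.5982,-0.8013)
solve A·x = −loads:
  F[0-1] = +445.7885 N (tension)
  F[0-2] = +1076.2884 N (tension)
  F[1-2] = -373.6264 N (compression)
  F[1-3] = +514.9025 N (tension)
  F[2-3] = +327.1095 N (tension)
  F[2-4] = +701.6817 N (tension)
  F[3-4] = -1172.9393 N (compression)
  Rx@0 = -1357.7600 N
  Ry@0 = -345.6893 N
  Ry@4 = +939.9093 N

445.788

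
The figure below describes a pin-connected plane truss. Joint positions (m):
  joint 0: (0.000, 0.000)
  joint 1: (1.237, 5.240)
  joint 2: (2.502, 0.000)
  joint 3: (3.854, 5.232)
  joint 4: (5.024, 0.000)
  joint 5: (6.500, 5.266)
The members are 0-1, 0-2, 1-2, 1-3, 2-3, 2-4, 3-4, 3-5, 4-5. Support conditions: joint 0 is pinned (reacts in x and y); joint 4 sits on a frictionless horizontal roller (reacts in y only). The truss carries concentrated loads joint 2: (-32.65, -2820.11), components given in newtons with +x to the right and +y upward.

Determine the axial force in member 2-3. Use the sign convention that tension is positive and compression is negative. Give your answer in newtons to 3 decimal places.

N=6 nodes, M=9 members, R=3 reactions → 2N=12, M+R=12
member 0 (0-1): L=5.3840, (cx,cy)=(0.2298,0.9732)
member 1 (0-2): L=2.5020, (cx,cy)=(1.0000,0.0000)
member 2 (1-2): L=5.3905, (cx,cy)=(0.2347,-0.9721)
member 3 (1-3): L=2.6170, (cx,cy)=(1.0000,-0.0031)
member 4 (2-3): L=5.4039, (cx,cy)=(0.2502,0.9682)
member 5 (2-4): L=2.5220, (cx,cy)=(1.0000,0.0000)
member 6 (3-4): L=5.3612, (cx,cy)=(0.2182,-0.9759)
member 7 (3-5): L=2.6462, (cx,cy)=(0.9999,0.0128)
member 8 (4-5): L=5.4689, (cx,cy)=(0.2699,0.9629)
solve A·x = −loads:
  F[0-1] = -1454.5800 N (compression)
  F[0-2] = +301.5450 N (tension)
  F[1-2] = +1458.4639 N (tension)
  F[1-3] = -676.4570 N (compression)
  F[2-3] = +1448.4394 N (tension)
  F[2-4] = +314.0667 N (tension)
  F[3-4] = -1439.1297 N (compression)
  F[3-5] = +0.0000 N (tension)
  F[4-5] = -0.0000 N (compression)
  Rx@0 = +32.6500 N
  Ry@0 = +1415.6683 N
  Ry@4 = +1404.4417 N

1448.439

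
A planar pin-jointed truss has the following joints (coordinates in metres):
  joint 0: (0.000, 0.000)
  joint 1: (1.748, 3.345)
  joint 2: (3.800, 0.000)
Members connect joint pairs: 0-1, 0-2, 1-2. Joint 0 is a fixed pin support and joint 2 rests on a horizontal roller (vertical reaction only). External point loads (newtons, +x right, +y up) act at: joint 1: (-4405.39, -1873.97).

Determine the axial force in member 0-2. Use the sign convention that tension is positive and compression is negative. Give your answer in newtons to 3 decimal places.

N=3 nodes, M=3 members, R=3 reactions → 2N=6, M+R=6
member 0 (0-1): L=3.7742, (cx,cy)=(0.4631,0.8863)
member 1 (0-2): L=3.8000, (cx,cy)=(1.0000,0.0000)
member 2 (1-2): L=3.9242, (cx,cy)=(0.5229,-0.8524)
solve A·x = −loads:
  F[0-1] = -5517.2560 N (compression)
  F[0-2] = -1850.0981 N (compression)
  F[1-2] = +3538.1313 N (tension)
  Rx@0 = +4405.3900 N
  Ry@0 = +4889.8463 N
  Ry@2 = -3015.8763 N

-1850.098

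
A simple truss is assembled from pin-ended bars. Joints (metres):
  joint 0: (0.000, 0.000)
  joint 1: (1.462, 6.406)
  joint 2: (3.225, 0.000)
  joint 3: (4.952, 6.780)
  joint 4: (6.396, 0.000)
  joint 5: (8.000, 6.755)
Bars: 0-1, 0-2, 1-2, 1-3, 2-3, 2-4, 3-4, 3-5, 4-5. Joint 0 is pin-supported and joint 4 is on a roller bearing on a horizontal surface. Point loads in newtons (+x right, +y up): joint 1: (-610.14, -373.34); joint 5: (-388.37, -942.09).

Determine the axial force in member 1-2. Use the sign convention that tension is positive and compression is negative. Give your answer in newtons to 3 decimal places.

744.324

N=6 nodes, M=9 members, R=3 reactions → 2N=12, M+R=12
member 0 (0-1): L=6.5707, (cx,cy)=(0.2225,0.9749)
member 1 (0-2): L=3.2250, (cx,cy)=(1.0000,0.0000)
member 2 (1-2): L=6.6442, (cx,cy)=(0.2653,-0.9642)
member 3 (1-3): L=3.5100, (cx,cy)=(0.9943,0.1066)
member 4 (2-3): L=6.9965, (cx,cy)=(0.2468,0.9691)
member 5 (2-4): L=3.1710, (cx,cy)=(1.0000,0.0000)
member 6 (3-4): L=6.9321, (cx,cy)=(0.2083,-0.9781)
member 7 (3-5): L=3.0481, (cx,cy)=(1.0000,-0.0082)
member 8 (4-5): L=6.9428, (cx,cy)=(0.2310,0.9729)
solve A·x = −loads:
  F[0-1] = -1100.5951 N (compression)
  F[0-2] = -753.6249 N (compression)
  F[1-2] = +744.3239 N (tension)
  F[1-3] = +168.7125 N (tension)
  F[2-3] = -740.5576 N (compression)
  F[2-4] = -373.3243 N (compression)
  F[3-4] = +716.7363 N (tension)
  F[3-5] = -164.3527 N (compression)
  F[4-5] = -969.6708 N (compression)
  Rx@0 = +998.5100 N
  Ry@0 = +1073.0055 N
  Ry@4 = +242.4245 N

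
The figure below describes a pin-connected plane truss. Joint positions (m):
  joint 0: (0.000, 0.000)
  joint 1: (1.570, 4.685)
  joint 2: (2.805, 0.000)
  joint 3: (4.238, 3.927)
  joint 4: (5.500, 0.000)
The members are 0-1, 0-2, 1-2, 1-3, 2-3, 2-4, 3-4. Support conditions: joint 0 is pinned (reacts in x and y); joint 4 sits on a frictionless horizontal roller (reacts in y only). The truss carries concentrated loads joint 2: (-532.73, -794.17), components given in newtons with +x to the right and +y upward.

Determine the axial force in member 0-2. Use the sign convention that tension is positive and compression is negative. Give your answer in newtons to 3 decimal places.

N=5 nodes, M=7 members, R=3 reactions → 2N=10, M+R=10
member 0 (0-1): L=4.9411, (cx,cy)=(0.3177,0.9482)
member 1 (0-2): L=2.8050, (cx,cy)=(1.0000,0.0000)
member 2 (1-2): L=4.8450, (cx,cy)=(0.2549,-0.9670)
member 3 (1-3): L=2.7736, (cx,cy)=(0.9619,-0.2733)
member 4 (2-3): L=4.1803, (cx,cy)=(0.3428,0.9394)
member 5 (2-4): L=2.6950, (cx,cy)=(1.0000,0.0000)
member 6 (3-4): L=4.1248, (cx,cy)=(0.3060,-0.9520)
solve A·x = −loads:
  F[0-1] = -410.4125 N (compression)
  F[0-2] = -402.3234 N (compression)
  F[1-2] = +476.4335 N (tension)
  F[1-3] = -261.8164 N (compression)
  F[2-3] = +354.9832 N (tension)
  F[2-4] = +130.1614 N (tension)
  F[3-4] = -425.4276 N (compression)
  Rx@0 = +532.7300 N
  Ry@0 = +389.1433 N
  Ry@4 = +405.0267 N

-402.323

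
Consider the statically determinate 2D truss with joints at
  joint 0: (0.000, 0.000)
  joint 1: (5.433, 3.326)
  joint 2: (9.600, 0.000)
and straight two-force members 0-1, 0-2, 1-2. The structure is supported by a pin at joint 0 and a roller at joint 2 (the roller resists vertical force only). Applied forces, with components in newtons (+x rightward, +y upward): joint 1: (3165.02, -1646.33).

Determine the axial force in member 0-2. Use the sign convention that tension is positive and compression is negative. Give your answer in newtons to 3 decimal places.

N=3 nodes, M=3 members, R=3 reactions → 2N=6, M+R=6
member 0 (0-1): L=6.3702, (cx,cy)=(0.8529,0.5221)
member 1 (0-2): L=9.6000, (cx,cy)=(1.0000,0.0000)
member 2 (1-2): L=5.3316, (cx,cy)=(0.7816,-0.6238)
solve A·x = −loads:
  F[0-1] = +731.5176 N (tension)
  F[0-2] = +2541.1276 N (tension)
  F[1-2] = -3251.3379 N (compression)
  Rx@0 = -3165.0200 N
  Ry@0 = -381.9374 N
  Ry@2 = +2028.2674 N

2541.128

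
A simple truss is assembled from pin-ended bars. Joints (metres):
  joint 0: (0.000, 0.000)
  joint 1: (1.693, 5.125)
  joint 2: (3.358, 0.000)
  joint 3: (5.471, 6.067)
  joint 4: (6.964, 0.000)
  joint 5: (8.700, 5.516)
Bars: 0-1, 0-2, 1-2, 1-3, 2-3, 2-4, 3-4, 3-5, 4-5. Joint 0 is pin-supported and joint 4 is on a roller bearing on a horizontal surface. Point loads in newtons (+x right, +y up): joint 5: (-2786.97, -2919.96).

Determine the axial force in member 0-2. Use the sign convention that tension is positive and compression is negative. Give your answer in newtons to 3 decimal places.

N=6 nodes, M=9 members, R=3 reactions → 2N=12, M+R=12
member 0 (0-1): L=5.3974, (cx,cy)=(0.3137,0.9495)
member 1 (0-2): L=3.3580, (cx,cy)=(1.0000,0.0000)
member 2 (1-2): L=5.3887, (cx,cy)=(0.3090,-0.9511)
member 3 (1-3): L=3.8937, (cx,cy)=(0.9703,0.2419)
member 4 (2-3): L=6.4244, (cx,cy)=(0.3289,0.9444)
member 5 (2-4): L=3.6060, (cx,cy)=(1.0000,0.0000)
member 6 (3-4): L=6.2480, (cx,cy)=(0.2390,-0.9710)
member 7 (3-5): L=3.2757, (cx,cy)=(0.9858,-0.1682)
member 8 (4-5): L=5.7827, (cx,cy)=(0.3002,0.9539)
solve A·x = −loads:
  F[0-1] = -1558.2323 N (compression)
  F[0-2] = -2298.1995 N (compression)
  F[1-2] = +1320.6017 N (tension)
  F[1-3] = -924.2684 N (compression)
  F[2-3] = -1329.9762 N (compression)
  F[2-4] = -1452.7281 N (compression)
  F[3-4] = +1835.2698 N (tension)
  F[3-5] = -1798.4165 N (compression)
  F[4-5] = -3378.2951 N (compression)
  Rx@0 = +2786.9700 N
  Ry@0 = +1479.5916 N
  Ry@4 = +1440.3684 N

-2298.200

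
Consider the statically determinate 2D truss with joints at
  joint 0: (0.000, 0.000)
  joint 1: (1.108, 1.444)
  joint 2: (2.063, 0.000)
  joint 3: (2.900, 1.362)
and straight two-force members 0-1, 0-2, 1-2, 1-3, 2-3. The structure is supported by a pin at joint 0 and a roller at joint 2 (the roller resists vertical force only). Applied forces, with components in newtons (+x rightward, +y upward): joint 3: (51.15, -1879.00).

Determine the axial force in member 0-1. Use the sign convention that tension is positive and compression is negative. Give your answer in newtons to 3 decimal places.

N=4 nodes, M=5 members, R=3 reactions → 2N=8, M+R=8
member 0 (0-1): L=1.8201, (cx,cy)=(0.6088,0.7934)
member 1 (0-2): L=2.0630, (cx,cy)=(1.0000,0.0000)
member 2 (1-2): L=1.7312, (cx,cy)=(0.5516,-0.8341)
member 3 (1-3): L=1.7939, (cx,cy)=(0.9990,-0.0457)
member 4 (2-3): L=1.5986, (cx,cy)=(0.5236,0.8520)
solve A·x = −loads:
  F[0-1] = +1003.4767 N (tension)
  F[0-2] = -559.7209 N (compression)
  F[1-2] = -1018.8209 N (compression)
  F[1-3] = +1174.1110 N (tension)
  F[2-3] = -2142.4557 N (compression)
  Rx@0 = -51.1500 N
  Ry@0 = -796.1170 N
  Ry@2 = +2675.1170 N

1003.477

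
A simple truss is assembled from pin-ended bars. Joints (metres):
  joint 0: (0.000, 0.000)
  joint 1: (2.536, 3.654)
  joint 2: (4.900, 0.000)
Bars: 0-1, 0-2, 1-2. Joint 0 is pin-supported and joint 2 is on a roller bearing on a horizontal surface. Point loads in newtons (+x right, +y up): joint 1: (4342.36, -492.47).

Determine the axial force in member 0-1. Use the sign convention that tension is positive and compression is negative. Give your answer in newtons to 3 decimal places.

N=3 nodes, M=3 members, R=3 reactions → 2N=6, M+R=6
member 0 (0-1): L=4.4478, (cx,cy)=(0.5702,0.8215)
member 1 (0-2): L=4.9000, (cx,cy)=(1.0000,0.0000)
member 2 (1-2): L=4.3520, (cx,cy)=(0.5432,-0.8396)
solve A·x = −loads:
  F[0-1] = +3652.4239 N (tension)
  F[0-2] = +2259.8638 N (tension)
  F[1-2] = -4160.3246 N (compression)
  Rx@0 = -4342.3600 N
  Ry@0 = -3000.5682 N
  Ry@2 = +3493.0382 N

3652.424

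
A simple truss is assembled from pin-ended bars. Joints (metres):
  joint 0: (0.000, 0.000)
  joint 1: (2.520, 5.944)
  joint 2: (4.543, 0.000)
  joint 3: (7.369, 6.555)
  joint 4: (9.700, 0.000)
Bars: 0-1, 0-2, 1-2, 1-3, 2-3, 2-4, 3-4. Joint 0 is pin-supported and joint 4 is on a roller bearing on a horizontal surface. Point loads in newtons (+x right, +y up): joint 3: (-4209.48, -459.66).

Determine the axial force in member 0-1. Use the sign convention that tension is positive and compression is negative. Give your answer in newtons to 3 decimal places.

-3209.721

N=5 nodes, M=7 members, R=3 reactions → 2N=10, M+R=10
member 0 (0-1): L=6.4561, (cx,cy)=(0.3903,0.9207)
member 1 (0-2): L=4.5430, (cx,cy)=(1.0000,0.0000)
member 2 (1-2): L=6.2788, (cx,cy)=(0.3222,-0.9467)
member 3 (1-3): L=4.8873, (cx,cy)=(0.9922,0.1250)
member 4 (2-3): L=7.1382, (cx,cy)=(0.3959,0.9183)
member 5 (2-4): L=5.1570, (cx,cy)=(1.0000,0.0000)
member 6 (3-4): L=6.9571, (cx,cy)=(0.3351,-0.9422)
solve A·x = −loads:
  F[0-1] = -3209.7214 N (compression)
  F[0-2] = -2956.6388 N (compression)
  F[1-2] = +2833.3124 N (tension)
  F[1-3] = -2182.8426 N (compression)
  F[2-3] = -2920.8718 N (compression)
  F[2-4] = -887.3995 N (compression)
  F[3-4] = +2648.5411 N (tension)
  Rx@0 = +4209.4800 N
  Ry@0 = +2955.1143 N
  Ry@4 = -2495.4543 N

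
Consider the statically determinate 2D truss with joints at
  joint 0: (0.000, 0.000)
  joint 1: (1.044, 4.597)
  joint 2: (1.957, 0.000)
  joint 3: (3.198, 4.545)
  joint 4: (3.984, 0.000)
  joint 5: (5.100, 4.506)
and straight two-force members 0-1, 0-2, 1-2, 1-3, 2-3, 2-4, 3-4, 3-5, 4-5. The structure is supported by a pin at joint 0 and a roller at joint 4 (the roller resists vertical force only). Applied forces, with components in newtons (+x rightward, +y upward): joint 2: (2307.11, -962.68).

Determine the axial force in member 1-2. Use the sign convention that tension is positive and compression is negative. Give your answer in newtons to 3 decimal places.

504.521

N=6 nodes, M=9 members, R=3 reactions → 2N=12, M+R=12
member 0 (0-1): L=4.7141, (cx,cy)=(0.2215,0.9752)
member 1 (0-2): L=1.9570, (cx,cy)=(1.0000,0.0000)
member 2 (1-2): L=4.6868, (cx,cy)=(0.1948,-0.9808)
member 3 (1-3): L=2.1546, (cx,cy)=(0.9997,-0.0241)
member 4 (2-3): L=4.7114, (cx,cy)=(0.2634,0.9647)
member 5 (2-4): L=2.0270, (cx,cy)=(1.0000,0.0000)
member 6 (3-4): L=4.6125, (cx,cy)=(0.1704,-0.9854)
member 7 (3-5): L=1.9024, (cx,cy)=(0.9998,-0.0205)
member 8 (4-5): L=4.6421, (cx,cy)=(0.2404,0.9707)
solve A·x = −loads:
  F[0-1] = -502.2695 N (compression)
  F[0-2] = +2418.3452 N (tension)
  F[1-2] = +504.5207 N (tension)
  F[1-3] = -209.5784 N (compression)
  F[2-3] = +484.9506 N (tension)
  F[2-4] = +81.7791 N (tension)
  F[3-4] = -479.9020 N (compression)
  F[3-5] = +0.0000 N (tension)
  F[4-5] = -0.0000 N (compression)
  Rx@0 = -2307.1100 N
  Ry@0 = +489.7973 N
  Ry@4 = +472.8827 N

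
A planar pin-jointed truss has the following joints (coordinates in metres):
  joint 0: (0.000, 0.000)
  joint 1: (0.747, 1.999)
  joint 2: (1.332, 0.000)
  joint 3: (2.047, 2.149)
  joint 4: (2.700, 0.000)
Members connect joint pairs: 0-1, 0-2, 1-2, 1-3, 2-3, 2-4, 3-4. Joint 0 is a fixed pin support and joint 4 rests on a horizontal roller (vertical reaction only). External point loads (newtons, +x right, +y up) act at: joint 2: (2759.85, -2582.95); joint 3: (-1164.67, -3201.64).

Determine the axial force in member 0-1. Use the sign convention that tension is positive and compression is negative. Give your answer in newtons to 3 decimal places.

N=5 nodes, M=7 members, R=3 reactions → 2N=10, M+R=10
member 0 (0-1): L=2.1340, (cx,cy)=(0.3500,0.9367)
member 1 (0-2): L=1.3320, (cx,cy)=(1.0000,0.0000)
member 2 (1-2): L=2.0828, (cx,cy)=(0.2809,-0.9597)
member 3 (1-3): L=1.3086, (cx,cy)=(0.9934,0.1146)
member 4 (2-3): L=2.2648, (cx,cy)=(0.3157,0.9489)
member 5 (2-4): L=1.3680, (cx,cy)=(1.0000,0.0000)
member 6 (3-4): L=2.2460, (cx,cy)=(0.2907,-0.9568)
solve A·x = −loads:
  F[0-1] = -3213.3045 N (compression)
  F[0-2] = +2719.9805 N (tension)
  F[1-2] = +2902.9990 N (tension)
  F[1-3] = -1953.0279 N (compression)
  F[2-3] = -214.1457 N (compression)
  F[2-4] = +843.0907 N (tension)
  F[3-4] = -2899.8458 N (compression)
  Rx@0 = -1595.1800 N
  Ry@0 = +3010.0083 N
  Ry@4 = +2774.5817 N

-3213.305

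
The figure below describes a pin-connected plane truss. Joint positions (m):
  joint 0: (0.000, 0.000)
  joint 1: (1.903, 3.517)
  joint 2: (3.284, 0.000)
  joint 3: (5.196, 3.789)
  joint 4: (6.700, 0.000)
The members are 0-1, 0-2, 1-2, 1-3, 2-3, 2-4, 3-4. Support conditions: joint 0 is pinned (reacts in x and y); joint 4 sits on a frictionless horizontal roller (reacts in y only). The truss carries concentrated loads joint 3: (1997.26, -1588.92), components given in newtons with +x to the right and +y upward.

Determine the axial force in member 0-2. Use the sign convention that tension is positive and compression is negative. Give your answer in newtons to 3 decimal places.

1579.099

N=5 nodes, M=7 members, R=3 reactions → 2N=10, M+R=10
member 0 (0-1): L=3.9988, (cx,cy)=(0.4759,0.8795)
member 1 (0-2): L=3.2840, (cx,cy)=(1.0000,0.0000)
member 2 (1-2): L=3.7784, (cx,cy)=(0.3655,-0.9308)
member 3 (1-3): L=3.3042, (cx,cy)=(0.9966,0.0823)
member 4 (2-3): L=4.2441, (cx,cy)=(0.4505,0.8928)
member 5 (2-4): L=3.4160, (cx,cy)=(1.0000,0.0000)
member 6 (3-4): L=4.0766, (cx,cy)=(0.3689,-0.9295)
solve A·x = −loads:
  F[0-1] = +878.6962 N (tension)
  F[0-2] = +1579.0987 N (tension)
  F[1-2] = -768.2378 N (compression)
  F[1-3] = +701.3300 N (tension)
  F[2-3] = +800.9723 N (tension)
  F[2-4] = +937.4649 N (tension)
  F[3-4] = -2540.9935 N (compression)
  Rx@0 = -1997.2600 N
  Ry@0 = -772.8183 N
  Ry@4 = +2361.7383 N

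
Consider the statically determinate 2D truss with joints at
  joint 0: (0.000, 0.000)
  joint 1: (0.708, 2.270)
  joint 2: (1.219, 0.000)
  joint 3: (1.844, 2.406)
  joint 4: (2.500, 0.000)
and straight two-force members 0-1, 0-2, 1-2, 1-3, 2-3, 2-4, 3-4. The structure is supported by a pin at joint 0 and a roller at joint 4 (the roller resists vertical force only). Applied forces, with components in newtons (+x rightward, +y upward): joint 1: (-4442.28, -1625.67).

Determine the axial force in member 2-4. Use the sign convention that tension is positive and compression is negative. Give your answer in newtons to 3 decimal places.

N=5 nodes, M=7 members, R=3 reactions → 2N=10, M+R=10
member 0 (0-1): L=2.3778, (cx,cy)=(0.2977,0.9546)
member 1 (0-2): L=1.2190, (cx,cy)=(1.0000,0.0000)
member 2 (1-2): L=2.3268, (cx,cy)=(0.2196,-0.9756)
member 3 (1-3): L=1.1441, (cx,cy)=(0.9929,0.1189)
member 4 (2-3): L=2.4859, (cx,cy)=(0.2514,0.9679)
member 5 (2-4): L=1.2810, (cx,cy)=(1.0000,0.0000)
member 6 (3-4): L=2.4938, (cx,cy)=(0.2630,-0.9648)
solve A·x = −loads:
  F[0-1] = -5445.8709 N (compression)
  F[0-2] = -2820.7821 N (compression)
  F[1-2] = +3903.5665 N (tension)
  F[1-3] = +1977.5233 N (tension)
  F[2-3] = -3934.6594 N (compression)
  F[2-4] = -974.2392 N (compression)
  F[3-4] = +3703.6339 N (tension)
  Rx@0 = +4442.2800 N
  Ry@0 = +5198.8705 N
  Ry@4 = -3573.2005 N

-974.239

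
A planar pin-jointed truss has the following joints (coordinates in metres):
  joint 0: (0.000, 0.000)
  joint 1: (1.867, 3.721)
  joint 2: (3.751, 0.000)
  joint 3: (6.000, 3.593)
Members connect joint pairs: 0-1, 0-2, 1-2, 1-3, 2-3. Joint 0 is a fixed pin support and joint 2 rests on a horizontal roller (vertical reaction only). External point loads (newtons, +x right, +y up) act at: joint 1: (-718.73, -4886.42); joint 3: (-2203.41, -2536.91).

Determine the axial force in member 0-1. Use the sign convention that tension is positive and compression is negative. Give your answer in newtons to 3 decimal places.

-4203.167

N=4 nodes, M=5 members, R=3 reactions → 2N=8, M+R=8
member 0 (0-1): L=4.1631, (cx,cy)=(0.4485,0.8938)
member 1 (0-2): L=3.7510, (cx,cy)=(1.0000,0.0000)
member 2 (1-2): L=4.1708, (cx,cy)=(0.4517,-0.8922)
member 3 (1-3): L=4.1350, (cx,cy)=(0.9995,-0.0310)
member 4 (2-3): L=4.2388, (cx,cy)=(0.5306,0.8476)
solve A·x = −loads:
  F[0-1] = -4203.1674 N (compression)
  F[0-2] = -1037.1782 N (compression)
  F[1-2] = -1245.2033 N (compression)
  F[1-3] = -604.0437 N (compression)
  F[2-3] = -3014.9682 N (compression)
  Rx@0 = +2922.1400 N
  Ry@0 = +3756.7985 N
  Ry@2 = +3666.5315 N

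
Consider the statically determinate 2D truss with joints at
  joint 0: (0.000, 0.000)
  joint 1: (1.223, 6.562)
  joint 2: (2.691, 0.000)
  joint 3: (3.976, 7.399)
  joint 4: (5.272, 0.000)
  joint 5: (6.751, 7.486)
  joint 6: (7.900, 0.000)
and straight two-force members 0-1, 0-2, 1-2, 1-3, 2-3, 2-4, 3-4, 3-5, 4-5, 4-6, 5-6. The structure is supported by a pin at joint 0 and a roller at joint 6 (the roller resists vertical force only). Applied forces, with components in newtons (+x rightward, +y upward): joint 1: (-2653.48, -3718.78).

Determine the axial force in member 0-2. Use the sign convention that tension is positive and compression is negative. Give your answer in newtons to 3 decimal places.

-1656.900

N=7 nodes, M=11 members, R=3 reactions → 2N=14, M+R=14
member 0 (0-1): L=6.6750, (cx,cy)=(0.1832,0.9831)
member 1 (0-2): L=2.6910, (cx,cy)=(1.0000,0.0000)
member 2 (1-2): L=6.7242, (cx,cy)=(0.2183,-0.9759)
member 3 (1-3): L=2.8774, (cx,cy)=(0.9568,0.2909)
member 4 (2-3): L=7.5098, (cx,cy)=(0.1711,0.9853)
member 5 (2-4): L=2.5810, (cx,cy)=(1.0000,0.0000)
member 6 (3-4): L=7.5116, (cx,cy)=(0.1725,-0.9850)
member 7 (3-5): L=2.7764, (cx,cy)=(0.9995,0.0313)
member 8 (4-5): L=7.6307, (cx,cy)=(0.1938,0.9810)
member 9 (4-6): L=2.6280, (cx,cy)=(1.0000,0.0000)
member 10 (5-6): L=7.5737, (cx,cy)=(0.1517,-0.9884)
solve A·x = −loads:
  F[0-1] = -5439.2196 N (compression)
  F[0-2] = -1656.9003 N (compression)
  F[1-2] = +2045.6773 N (tension)
  F[1-3] = +1264.9974 N (tension)
  F[2-3] = -2026.2148 N (compression)
  F[2-4] = -863.5892 N (compression)
  F[3-4] = +1671.4620 N (tension)
  F[3-5] = +575.4910 N (tension)
  F[4-5] = -1678.2212 N (compression)
  F[4-6] = -249.9318 N (compression)
  F[5-6] = +1647.4319 N (tension)
  Rx@0 = +2653.4800 N
  Ry@0 = +5347.1430 N
  Ry@6 = -1628.3630 N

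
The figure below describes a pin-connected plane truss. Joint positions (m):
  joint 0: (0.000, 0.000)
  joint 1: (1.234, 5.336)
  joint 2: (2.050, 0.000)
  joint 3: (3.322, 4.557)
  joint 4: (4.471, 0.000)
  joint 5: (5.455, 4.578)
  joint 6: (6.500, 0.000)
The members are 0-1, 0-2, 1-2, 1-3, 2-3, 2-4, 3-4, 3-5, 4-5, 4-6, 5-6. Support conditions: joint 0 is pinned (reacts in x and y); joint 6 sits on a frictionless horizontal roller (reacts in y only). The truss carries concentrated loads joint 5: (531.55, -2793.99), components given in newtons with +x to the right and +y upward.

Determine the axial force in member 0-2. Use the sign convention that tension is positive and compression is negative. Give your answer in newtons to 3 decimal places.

N=7 nodes, M=11 members, R=3 reactions → 2N=14, M+R=14
member 0 (0-1): L=5.4768, (cx,cy)=(0.2253,0.9743)
member 1 (0-2): L=2.0500, (cx,cy)=(1.0000,0.0000)
member 2 (1-2): L=5.3980, (cx,cy)=(0.1512,-0.9885)
member 3 (1-3): L=2.2286, (cx,cy)=(0.9369,-0.3495)
member 4 (2-3): L=4.7312, (cx,cy)=(0.2689,0.9632)
member 5 (2-4): L=2.4210, (cx,cy)=(1.0000,0.0000)
member 6 (3-4): L=4.6996, (cx,cy)=(0.2445,-0.9697)
member 7 (3-5): L=2.1331, (cx,cy)=(1.0000,0.0098)
member 8 (4-5): L=4.6826, (cx,cy)=(0.2101,0.9777)
member 9 (4-6): L=2.0290, (cx,cy)=(1.0000,0.0000)
member 10 (5-6): L=4.6958, (cx,cy)=(0.2225,-0.9749)
solve A·x = −loads:
  F[0-1] = -76.7873 N (compression)
  F[0-2] = +548.8512 N (tension)
  F[1-2] = +87.1867 N (tension)
  F[1-3] = -32.5331 N (compression)
  F[2-3] = -89.4793 N (compression)
  F[2-4] = +586.0877 N (tension)
  F[3-4] = +76.4109 N (tension)
  F[3-5] = -73.2228 N (compression)
  F[4-5] = -75.7842 N (compression)
  F[4-6] = +620.6946 N (tension)
  F[5-6] = -2789.1192 N (compression)
  Rx@0 = -531.5500 N
  Ry@0 = +74.8129 N
  Ry@6 = +2719.1771 N

548.851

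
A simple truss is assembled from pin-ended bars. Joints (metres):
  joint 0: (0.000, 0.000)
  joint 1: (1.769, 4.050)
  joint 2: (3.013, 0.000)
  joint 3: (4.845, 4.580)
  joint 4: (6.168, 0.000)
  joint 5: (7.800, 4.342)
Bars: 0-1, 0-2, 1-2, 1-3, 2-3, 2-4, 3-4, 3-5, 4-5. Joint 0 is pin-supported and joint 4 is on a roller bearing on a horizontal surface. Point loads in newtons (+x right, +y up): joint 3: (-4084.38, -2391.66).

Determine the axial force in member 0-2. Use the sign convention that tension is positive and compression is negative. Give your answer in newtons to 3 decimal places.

N=6 nodes, M=9 members, R=3 reactions → 2N=12, M+R=12
member 0 (0-1): L=4.4195, (cx,cy)=(0.4003,0.9164)
member 1 (0-2): L=3.0130, (cx,cy)=(1.0000,0.0000)
member 2 (1-2): L=4.2367, (cx,cy)=(0.2936,-0.9559)
member 3 (1-3): L=3.1213, (cx,cy)=(0.9855,0.1698)
member 4 (2-3): L=4.9328, (cx,cy)=(0.3714,0.9285)
member 5 (2-4): L=3.1550, (cx,cy)=(1.0000,0.0000)
member 6 (3-4): L=4.7673, (cx,cy)=(0.2775,-0.9607)
member 7 (3-5): L=2.9646, (cx,cy)=(0.9968,-0.0803)
member 8 (4-5): L=4.6386, (cx,cy)=(0.3518,0.9361)
solve A·x = −loads:
  F[0-1] = -3869.3111 N (compression)
  F[0-2] = -2535.6002 N (compression)
  F[1-2] = +3257.7455 N (tension)
  F[1-3] = -2542.2405 N (compression)
  F[2-3] = -3354.0421 N (compression)
  F[2-4] = -333.3964 N (compression)
  F[3-4] = +1201.3500 N (tension)
  F[3-5] = -0.0000 N (tension)
  F[4-5] = +0.0000 N (tension)
  Rx@0 = +4084.3800 N
  Ry@0 = +3545.8214 N
  Ry@4 = -1154.1614 N

-2535.600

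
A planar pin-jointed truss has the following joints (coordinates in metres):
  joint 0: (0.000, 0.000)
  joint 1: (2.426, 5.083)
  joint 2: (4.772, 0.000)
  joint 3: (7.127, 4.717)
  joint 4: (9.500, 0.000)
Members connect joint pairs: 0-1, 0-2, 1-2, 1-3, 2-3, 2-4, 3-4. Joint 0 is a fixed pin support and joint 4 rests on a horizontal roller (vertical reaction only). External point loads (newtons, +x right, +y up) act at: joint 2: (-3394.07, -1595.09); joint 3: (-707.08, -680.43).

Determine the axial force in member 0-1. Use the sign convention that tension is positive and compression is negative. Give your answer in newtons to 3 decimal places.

-1456.985

N=5 nodes, M=7 members, R=3 reactions → 2N=10, M+R=10
member 0 (0-1): L=5.6323, (cx,cy)=(0.4307,0.9025)
member 1 (0-2): L=4.7720, (cx,cy)=(1.0000,0.0000)
member 2 (1-2): L=5.5983, (cx,cy)=(0.4191,-0.9080)
member 3 (1-3): L=4.7152, (cx,cy)=(0.9970,-0.0776)
member 4 (2-3): L=5.2722, (cx,cy)=(0.4467,0.8947)
member 5 (2-4): L=4.7280, (cx,cy)=(1.0000,0.0000)
member 6 (3-4): L=5.2803, (cx,cy)=(0.4494,-0.8933)
solve A·x = −loads:
  F[0-1] = -1456.9852 N (compression)
  F[0-2] = -3473.5786 N (compression)
  F[1-2] = +1557.9886 N (tension)
  F[1-3] = -1284.3341 N (compression)
  F[2-3] = +201.7449 N (tension)
  F[2-4] = +483.2633 N (tension)
  F[3-4] = -1075.3306 N (compression)
  Rx@0 = +4101.1500 N
  Ry@0 = +1314.8992 N
  Ry@4 = +960.6208 N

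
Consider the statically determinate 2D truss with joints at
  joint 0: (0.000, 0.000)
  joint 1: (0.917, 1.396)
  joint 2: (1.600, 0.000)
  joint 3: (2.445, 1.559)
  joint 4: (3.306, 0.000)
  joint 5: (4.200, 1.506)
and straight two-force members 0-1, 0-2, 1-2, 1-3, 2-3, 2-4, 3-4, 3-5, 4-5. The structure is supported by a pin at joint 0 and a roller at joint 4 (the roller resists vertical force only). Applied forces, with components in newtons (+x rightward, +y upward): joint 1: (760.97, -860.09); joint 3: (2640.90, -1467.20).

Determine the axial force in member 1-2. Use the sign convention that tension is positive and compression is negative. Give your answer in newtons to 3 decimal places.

N=6 nodes, M=9 members, R=3 reactions → 2N=12, M+R=12
member 0 (0-1): L=1.6702, (cx,cy)=(0.5490,0.8358)
member 1 (0-2): L=1.6000, (cx,cy)=(1.0000,0.0000)
member 2 (1-2): L=1.5541, (cx,cy)=(0.4395,-0.8983)
member 3 (1-3): L=1.5367, (cx,cy)=(0.9944,0.1061)
member 4 (2-3): L=1.7733, (cx,cy)=(0.4765,0.8792)
member 5 (2-4): L=1.7060, (cx,cy)=(1.0000,0.0000)
member 6 (3-4): L=1.7810, (cx,cy)=(0.4834,-0.8754)
member 7 (3-5): L=1.7558, (cx,cy)=(0.9995,-0.0302)
member 8 (4-5): L=1.7514, (cx,cy)=(0.5105,0.8599)
solve A·x = −loads:
  F[0-1] = +673.6670 N (tension)
  F[0-2] = +3032.0116 N (tension)
  F[1-2] = -1549.9021 N (compression)
  F[1-3] = +291.6780 N (tension)
  F[2-3] = +1583.5574 N (tension)
  F[2-4] = +1596.2719 N (tension)
  F[3-4] = -3301.8455 N (compression)
  F[3-5] = -0.0000 N (compression)
  F[4-5] = +0.0000 N (tension)
  Rx@0 = -3401.8700 N
  Ry@0 = -563.0560 N
  Ry@4 = +2890.3460 N

-1549.902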